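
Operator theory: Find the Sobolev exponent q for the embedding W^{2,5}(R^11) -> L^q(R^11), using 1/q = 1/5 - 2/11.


Using the Sobolev embedding formula: 1/q = 1/p - k/n
1/q = 1/5 - 2/11 = 1/55
q = 1/(1/55) = 55

55.0000


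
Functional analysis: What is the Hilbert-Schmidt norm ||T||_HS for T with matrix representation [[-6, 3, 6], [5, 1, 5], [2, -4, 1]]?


The Hilbert-Schmidt norm is sqrt(sum of squares of all entries).
Sum of squares = (-6)^2 + 3^2 + 6^2 + 5^2 + 1^2 + 5^2 + 2^2 + (-4)^2 + 1^2
= 36 + 9 + 36 + 25 + 1 + 25 + 4 + 16 + 1 = 153
||T||_HS = sqrt(153) = 12.3693

12.3693


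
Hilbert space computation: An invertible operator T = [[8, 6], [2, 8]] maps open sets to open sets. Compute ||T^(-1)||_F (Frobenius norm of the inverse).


det(T) = 8*8 - 6*2 = 52
T^(-1) = (1/52) * [[8, -6], [-2, 8]] = [[0.1538, -0.1154], [-0.0385, 0.1538]]
||T^(-1)||_F^2 = 0.1538^2 + (-0.1154)^2 + (-0.0385)^2 + 0.1538^2 = 0.0621
||T^(-1)||_F = sqrt(0.0621) = 0.2493

0.2493


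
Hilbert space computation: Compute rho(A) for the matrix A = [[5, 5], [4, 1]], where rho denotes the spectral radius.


For a 2x2 matrix, eigenvalues satisfy lambda^2 - (trace)*lambda + det = 0
trace = 5 + 1 = 6
det = 5*1 - 5*4 = -15
discriminant = 6^2 - 4*(-15) = 96
spectral radius = max |eigenvalue| = 7.8990

7.8990


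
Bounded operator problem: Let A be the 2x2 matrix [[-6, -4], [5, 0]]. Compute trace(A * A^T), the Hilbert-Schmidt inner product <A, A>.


trace(A * A^T) = sum of squares of all entries
= (-6)^2 + (-4)^2 + 5^2 + 0^2
= 36 + 16 + 25 + 0
= 77

77


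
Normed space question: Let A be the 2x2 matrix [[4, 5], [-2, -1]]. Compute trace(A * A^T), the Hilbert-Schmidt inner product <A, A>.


trace(A * A^T) = sum of squares of all entries
= 4^2 + 5^2 + (-2)^2 + (-1)^2
= 16 + 25 + 4 + 1
= 46

46


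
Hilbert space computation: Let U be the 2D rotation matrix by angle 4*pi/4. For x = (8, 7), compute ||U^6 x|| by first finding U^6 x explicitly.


U is a rotation by theta = 4*pi/4
U^6 = rotation by 6*theta = 24*pi/4 = 0*pi/4 (mod 2*pi)
cos(0*pi/4) = 1.0000, sin(0*pi/4) = 0.0000
U^6 x = (1.0000 * 8 - 0.0000 * 7, 0.0000 * 8 + 1.0000 * 7)
= (8.0000, 7.0000)
||U^6 x|| = sqrt(8.0000^2 + 7.0000^2) = sqrt(113.0000) = 10.6301

10.6301


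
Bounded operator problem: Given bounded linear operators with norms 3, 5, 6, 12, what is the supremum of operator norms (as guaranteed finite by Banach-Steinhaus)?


By the Uniform Boundedness Principle, the supremum of norms is finite.
sup_k ||T_k|| = max(3, 5, 6, 12) = 12

12


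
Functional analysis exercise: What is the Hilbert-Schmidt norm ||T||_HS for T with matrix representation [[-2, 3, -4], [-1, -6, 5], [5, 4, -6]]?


The Hilbert-Schmidt norm is sqrt(sum of squares of all entries).
Sum of squares = (-2)^2 + 3^2 + (-4)^2 + (-1)^2 + (-6)^2 + 5^2 + 5^2 + 4^2 + (-6)^2
= 4 + 9 + 16 + 1 + 36 + 25 + 25 + 16 + 36 = 168
||T||_HS = sqrt(168) = 12.9615

12.9615


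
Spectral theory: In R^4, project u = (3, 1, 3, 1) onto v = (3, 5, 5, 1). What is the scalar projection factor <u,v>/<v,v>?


Computing <u,v> = 3*3 + 1*5 + 3*5 + 1*1 = 30
Computing <v,v> = 3^2 + 5^2 + 5^2 + 1^2 = 60
Projection coefficient = 30/60 = 0.5000

0.5000


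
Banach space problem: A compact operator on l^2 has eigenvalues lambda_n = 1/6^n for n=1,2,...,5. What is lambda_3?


The eigenvalue formula gives lambda_3 = 1/6^3
= 1/216
= 0.0046

0.0046


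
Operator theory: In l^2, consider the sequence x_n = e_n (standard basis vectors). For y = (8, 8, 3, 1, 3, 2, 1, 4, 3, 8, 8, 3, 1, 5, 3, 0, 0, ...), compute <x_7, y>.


x_7 = e_7 is the standard basis vector with 1 in position 7.
<x_7, y> = y_7 = 1
As n -> infinity, <x_n, y> -> 0, confirming weak convergence of (x_n) to 0.

1


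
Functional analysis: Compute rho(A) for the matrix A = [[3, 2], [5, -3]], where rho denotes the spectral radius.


For a 2x2 matrix, eigenvalues satisfy lambda^2 - (trace)*lambda + det = 0
trace = 3 + -3 = 0
det = 3*-3 - 2*5 = -19
discriminant = 0^2 - 4*(-19) = 76
spectral radius = max |eigenvalue| = 4.3589

4.3589


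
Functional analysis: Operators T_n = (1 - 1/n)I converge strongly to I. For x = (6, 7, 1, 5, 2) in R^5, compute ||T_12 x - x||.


T_12 x - x = (1 - 1/12)x - x = -x/12
||x|| = sqrt(115) = 10.7238
||T_12 x - x|| = ||x||/12 = 10.7238/12 = 0.8937

0.8937


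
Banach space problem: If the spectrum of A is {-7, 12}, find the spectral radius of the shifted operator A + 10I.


Spectrum of A + 10I = {3, 22}
Spectral radius = max |lambda| over the shifted spectrum
= max(3, 22) = 22

22


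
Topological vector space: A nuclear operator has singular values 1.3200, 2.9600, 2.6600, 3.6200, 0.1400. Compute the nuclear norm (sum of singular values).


The nuclear norm is the sum of all singular values.
||T||_1 = 1.3200 + 2.9600 + 2.6600 + 3.6200 + 0.1400
= 10.7000

10.7000


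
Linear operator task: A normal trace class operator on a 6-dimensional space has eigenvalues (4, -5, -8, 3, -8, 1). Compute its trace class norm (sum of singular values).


For a normal operator, singular values equal |eigenvalues|.
Trace norm = sum |lambda_i| = 4 + 5 + 8 + 3 + 8 + 1
= 29

29


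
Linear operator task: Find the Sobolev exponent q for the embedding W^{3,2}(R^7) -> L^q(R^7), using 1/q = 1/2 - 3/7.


Using the Sobolev embedding formula: 1/q = 1/p - k/n
1/q = 1/2 - 3/7 = 1/14
q = 1/(1/14) = 14

14.0000


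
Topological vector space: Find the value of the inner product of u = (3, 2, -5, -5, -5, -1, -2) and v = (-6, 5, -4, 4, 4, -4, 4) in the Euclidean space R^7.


Computing the standard inner product <u, v> = sum u_i * v_i
= 3*-6 + 2*5 + -5*-4 + -5*4 + -5*4 + -1*-4 + -2*4
= -18 + 10 + 20 + -20 + -20 + 4 + -8
= -32

-32


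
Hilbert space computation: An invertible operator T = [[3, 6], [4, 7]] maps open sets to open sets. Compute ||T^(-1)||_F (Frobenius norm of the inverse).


det(T) = 3*7 - 6*4 = -3
T^(-1) = (1/-3) * [[7, -6], [-4, 3]] = [[-2.3333, 2.0000], [1.3333, -1.0000]]
||T^(-1)||_F^2 = (-2.3333)^2 + 2.0000^2 + 1.3333^2 + (-1.0000)^2 = 12.2222
||T^(-1)||_F = sqrt(12.2222) = 3.4960

3.4960


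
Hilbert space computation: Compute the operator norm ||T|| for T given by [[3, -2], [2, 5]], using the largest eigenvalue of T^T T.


A^T A = [[13, 4], [4, 29]]
trace(A^T A) = 42, det(A^T A) = 361
discriminant = 42^2 - 4*361 = 320
Largest eigenvalue of A^T A = (trace + sqrt(disc))/2 = 29.9443
||T|| = sqrt(29.9443) = 5.4721

5.4721


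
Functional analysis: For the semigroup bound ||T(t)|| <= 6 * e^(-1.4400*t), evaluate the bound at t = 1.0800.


||T(1.0800)|| <= 6 * exp(-1.4400 * 1.0800)
= 6 * exp(-1.5552)
= 6 * 0.2111
= 1.2669

1.2669


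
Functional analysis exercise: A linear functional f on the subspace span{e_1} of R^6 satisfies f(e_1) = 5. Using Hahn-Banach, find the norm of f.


The norm of f is given by ||f|| = sup_{||x||=1} |f(x)|.
On span{e_1}, ||e_1|| = 1, so ||f|| = |f(e_1)| / ||e_1||
= |5| / 1 = 5.0000

5.0000


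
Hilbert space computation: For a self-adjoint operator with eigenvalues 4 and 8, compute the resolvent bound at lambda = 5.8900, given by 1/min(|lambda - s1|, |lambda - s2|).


dist(5.8900, {4, 8}) = min(|5.8900 - 4|, |5.8900 - 8|)
= min(1.8900, 2.1100) = 1.8900
Resolvent bound = 1/1.8900 = 0.5291

0.5291


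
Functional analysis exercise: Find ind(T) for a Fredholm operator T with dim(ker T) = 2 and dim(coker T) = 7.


The Fredholm index is defined as ind(T) = dim(ker T) - dim(coker T)
= 2 - 7
= -5

-5


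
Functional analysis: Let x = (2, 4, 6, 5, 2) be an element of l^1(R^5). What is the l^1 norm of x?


The l^1 norm equals the sum of absolute values of all components.
||x||_1 = 2 + 4 + 6 + 5 + 2
= 19

19.0000


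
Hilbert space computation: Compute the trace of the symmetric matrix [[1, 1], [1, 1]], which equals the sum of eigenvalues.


For a self-adjoint (symmetric) matrix, the eigenvalues are real.
The sum of eigenvalues equals the trace of the matrix.
trace = 1 + 1 = 2

2


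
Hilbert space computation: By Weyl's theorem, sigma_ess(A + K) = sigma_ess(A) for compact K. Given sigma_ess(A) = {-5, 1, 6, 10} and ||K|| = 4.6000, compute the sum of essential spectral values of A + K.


By Weyl's theorem, the essential spectrum is invariant under compact perturbations.
sigma_ess(A + K) = sigma_ess(A) = {-5, 1, 6, 10}
Sum = -5 + 1 + 6 + 10 = 12

12


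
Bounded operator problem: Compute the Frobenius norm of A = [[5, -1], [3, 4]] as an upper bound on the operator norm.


||A||_F^2 = sum a_ij^2
= 5^2 + (-1)^2 + 3^2 + 4^2
= 25 + 1 + 9 + 16 = 51
||A||_F = sqrt(51) = 7.1414

7.1414


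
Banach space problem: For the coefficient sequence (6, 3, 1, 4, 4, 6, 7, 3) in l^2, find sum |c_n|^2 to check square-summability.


sum |c_n|^2 = 6^2 + 3^2 + 1^2 + 4^2 + 4^2 + 6^2 + 7^2 + 3^2
= 36 + 9 + 1 + 16 + 16 + 36 + 49 + 9
= 172

172


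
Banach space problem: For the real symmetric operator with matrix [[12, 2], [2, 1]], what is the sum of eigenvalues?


For a self-adjoint (symmetric) matrix, the eigenvalues are real.
The sum of eigenvalues equals the trace of the matrix.
trace = 12 + 1 = 13

13


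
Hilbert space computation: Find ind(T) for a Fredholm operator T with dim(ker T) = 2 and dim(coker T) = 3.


The Fredholm index is defined as ind(T) = dim(ker T) - dim(coker T)
= 2 - 3
= -1

-1


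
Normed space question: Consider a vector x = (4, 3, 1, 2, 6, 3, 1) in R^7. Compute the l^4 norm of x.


The l^4 norm = (sum |x_i|^4)^(1/4)
Sum of 4th powers = 256 + 81 + 1 + 16 + 1296 + 81 + 1 = 1732
||x||_4 = (1732)^(1/4) = 6.4511

6.4511


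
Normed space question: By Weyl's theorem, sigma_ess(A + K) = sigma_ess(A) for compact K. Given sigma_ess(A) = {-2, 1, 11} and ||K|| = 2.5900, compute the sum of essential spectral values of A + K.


By Weyl's theorem, the essential spectrum is invariant under compact perturbations.
sigma_ess(A + K) = sigma_ess(A) = {-2, 1, 11}
Sum = -2 + 1 + 11 = 10

10


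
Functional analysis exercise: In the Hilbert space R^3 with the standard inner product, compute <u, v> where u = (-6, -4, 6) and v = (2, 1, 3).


Computing the standard inner product <u, v> = sum u_i * v_i
= -6*2 + -4*1 + 6*3
= -12 + -4 + 18
= 2

2


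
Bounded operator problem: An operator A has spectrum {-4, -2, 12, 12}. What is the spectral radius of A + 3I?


Spectrum of A + 3I = {-1, 1, 15, 15}
Spectral radius = max |lambda| over the shifted spectrum
= max(1, 1, 15, 15) = 15

15


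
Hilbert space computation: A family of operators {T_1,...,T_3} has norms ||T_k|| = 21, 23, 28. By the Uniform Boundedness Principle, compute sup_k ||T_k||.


By the Uniform Boundedness Principle, the supremum of norms is finite.
sup_k ||T_k|| = max(21, 23, 28) = 28

28


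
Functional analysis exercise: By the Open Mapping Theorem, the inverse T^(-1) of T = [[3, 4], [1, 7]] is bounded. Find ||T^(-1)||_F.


det(T) = 3*7 - 4*1 = 17
T^(-1) = (1/17) * [[7, -4], [-1, 3]] = [[0.4118, -0.2353], [-0.0588, 0.1765]]
||T^(-1)||_F^2 = 0.4118^2 + (-0.2353)^2 + (-0.0588)^2 + 0.1765^2 = 0.2595
||T^(-1)||_F = sqrt(0.2595) = 0.5094

0.5094


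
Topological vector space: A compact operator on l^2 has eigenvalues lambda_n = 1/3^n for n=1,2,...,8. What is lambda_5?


The eigenvalue formula gives lambda_5 = 1/3^5
= 1/243
= 0.0041

0.0041


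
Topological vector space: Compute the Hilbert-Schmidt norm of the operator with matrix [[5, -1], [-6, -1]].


The Hilbert-Schmidt norm is sqrt(sum of squares of all entries).
Sum of squares = 5^2 + (-1)^2 + (-6)^2 + (-1)^2
= 25 + 1 + 36 + 1 = 63
||T||_HS = sqrt(63) = 7.9373

7.9373


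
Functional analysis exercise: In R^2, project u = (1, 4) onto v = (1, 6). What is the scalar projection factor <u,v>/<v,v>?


Computing <u,v> = 1*1 + 4*6 = 25
Computing <v,v> = 1^2 + 6^2 = 37
Projection coefficient = 25/37 = 0.6757

0.6757


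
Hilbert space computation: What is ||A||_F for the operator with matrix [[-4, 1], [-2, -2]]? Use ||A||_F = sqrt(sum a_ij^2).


||A||_F^2 = sum a_ij^2
= (-4)^2 + 1^2 + (-2)^2 + (-2)^2
= 16 + 1 + 4 + 4 = 25
||A||_F = sqrt(25) = 5.0000

5.0000


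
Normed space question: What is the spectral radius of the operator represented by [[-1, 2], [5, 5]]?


For a 2x2 matrix, eigenvalues satisfy lambda^2 - (trace)*lambda + det = 0
trace = -1 + 5 = 4
det = -1*5 - 2*5 = -15
discriminant = 4^2 - 4*(-15) = 76
spectral radius = max |eigenvalue| = 6.3589

6.3589


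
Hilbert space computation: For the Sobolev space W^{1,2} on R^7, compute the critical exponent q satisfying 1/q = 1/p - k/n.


Using the Sobolev embedding formula: 1/q = 1/p - k/n
1/q = 1/2 - 1/7 = 5/14
q = 1/(5/14) = 14/5 = 2.8000

2.8000


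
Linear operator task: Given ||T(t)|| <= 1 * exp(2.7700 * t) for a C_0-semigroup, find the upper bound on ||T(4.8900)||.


||T(4.8900)|| <= 1 * exp(2.7700 * 4.8900)
= 1 * exp(13.5453)
= 1 * 763218.7756
= 763218.7756

763218.7756


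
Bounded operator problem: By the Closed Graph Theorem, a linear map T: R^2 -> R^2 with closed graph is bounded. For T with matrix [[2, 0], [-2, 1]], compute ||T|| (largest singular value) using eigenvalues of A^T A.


A^T A = [[8, -2], [-2, 1]]
trace(A^T A) = 9, det(A^T A) = 4
discriminant = 9^2 - 4*4 = 65
Largest eigenvalue of A^T A = (trace + sqrt(disc))/2 = 8.5311
||T|| = sqrt(8.5311) = 2.9208

2.9208


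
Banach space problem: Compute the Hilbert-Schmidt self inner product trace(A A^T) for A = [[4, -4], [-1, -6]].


trace(A * A^T) = sum of squares of all entries
= 4^2 + (-4)^2 + (-1)^2 + (-6)^2
= 16 + 16 + 1 + 36
= 69

69


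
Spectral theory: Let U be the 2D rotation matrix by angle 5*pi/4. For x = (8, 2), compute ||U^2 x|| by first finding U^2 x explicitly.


U is a rotation by theta = 5*pi/4
U^2 = rotation by 2*theta = 10*pi/4 = 2*pi/4 (mod 2*pi)
cos(2*pi/4) = 0.0000, sin(2*pi/4) = 1.0000
U^2 x = (0.0000 * 8 - 1.0000 * 2, 1.0000 * 8 + 0.0000 * 2)
= (-2.0000, 8.0000)
||U^2 x|| = sqrt((-2.0000)^2 + 8.0000^2) = sqrt(68.0000) = 8.2462

8.2462


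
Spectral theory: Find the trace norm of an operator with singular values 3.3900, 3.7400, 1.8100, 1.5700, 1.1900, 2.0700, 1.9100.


The nuclear norm is the sum of all singular values.
||T||_1 = 3.3900 + 3.7400 + 1.8100 + 1.5700 + 1.1900 + 2.0700 + 1.9100
= 15.6800

15.6800


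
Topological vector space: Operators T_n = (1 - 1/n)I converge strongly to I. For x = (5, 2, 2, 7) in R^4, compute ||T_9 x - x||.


T_9 x - x = (1 - 1/9)x - x = -x/9
||x|| = sqrt(82) = 9.0554
||T_9 x - x|| = ||x||/9 = 9.0554/9 = 1.0062

1.0062


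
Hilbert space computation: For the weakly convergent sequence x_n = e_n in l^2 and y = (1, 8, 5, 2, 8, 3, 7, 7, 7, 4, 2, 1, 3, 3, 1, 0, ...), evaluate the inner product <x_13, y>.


x_13 = e_13 is the standard basis vector with 1 in position 13.
<x_13, y> = y_13 = 3
As n -> infinity, <x_n, y> -> 0, confirming weak convergence of (x_n) to 0.

3


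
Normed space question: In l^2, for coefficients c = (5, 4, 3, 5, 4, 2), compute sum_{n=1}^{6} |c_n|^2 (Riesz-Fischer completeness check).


sum |c_n|^2 = 5^2 + 4^2 + 3^2 + 5^2 + 4^2 + 2^2
= 25 + 16 + 9 + 25 + 16 + 4
= 95

95


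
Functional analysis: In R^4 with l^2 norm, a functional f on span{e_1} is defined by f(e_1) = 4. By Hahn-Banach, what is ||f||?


The norm of f is given by ||f|| = sup_{||x||=1} |f(x)|.
On span{e_1}, ||e_1|| = 1, so ||f|| = |f(e_1)| / ||e_1||
= |4| / 1 = 4.0000

4.0000


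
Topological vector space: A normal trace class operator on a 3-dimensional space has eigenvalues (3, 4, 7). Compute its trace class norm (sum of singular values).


For a normal operator, singular values equal |eigenvalues|.
Trace norm = sum |lambda_i| = 3 + 4 + 7
= 14

14


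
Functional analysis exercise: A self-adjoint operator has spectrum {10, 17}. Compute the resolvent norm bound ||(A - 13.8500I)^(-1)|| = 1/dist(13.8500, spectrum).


dist(13.8500, {10, 17}) = min(|13.8500 - 10|, |13.8500 - 17|)
= min(3.8500, 3.1500) = 3.1500
Resolvent bound = 1/3.1500 = 0.3175

0.3175


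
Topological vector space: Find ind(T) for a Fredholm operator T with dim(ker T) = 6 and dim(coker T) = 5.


The Fredholm index is defined as ind(T) = dim(ker T) - dim(coker T)
= 6 - 5
= 1

1


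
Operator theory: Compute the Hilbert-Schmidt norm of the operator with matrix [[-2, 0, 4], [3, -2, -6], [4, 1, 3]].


The Hilbert-Schmidt norm is sqrt(sum of squares of all entries).
Sum of squares = (-2)^2 + 0^2 + 4^2 + 3^2 + (-2)^2 + (-6)^2 + 4^2 + 1^2 + 3^2
= 4 + 0 + 16 + 9 + 4 + 36 + 16 + 1 + 9 = 95
||T||_HS = sqrt(95) = 9.7468

9.7468


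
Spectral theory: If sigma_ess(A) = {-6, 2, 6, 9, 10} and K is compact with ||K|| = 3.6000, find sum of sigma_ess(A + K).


By Weyl's theorem, the essential spectrum is invariant under compact perturbations.
sigma_ess(A + K) = sigma_ess(A) = {-6, 2, 6, 9, 10}
Sum = -6 + 2 + 6 + 9 + 10 = 21

21


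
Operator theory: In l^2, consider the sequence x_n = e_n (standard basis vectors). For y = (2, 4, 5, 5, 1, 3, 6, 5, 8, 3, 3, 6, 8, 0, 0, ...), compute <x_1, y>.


x_1 = e_1 is the standard basis vector with 1 in position 1.
<x_1, y> = y_1 = 2
As n -> infinity, <x_n, y> -> 0, confirming weak convergence of (x_n) to 0.

2


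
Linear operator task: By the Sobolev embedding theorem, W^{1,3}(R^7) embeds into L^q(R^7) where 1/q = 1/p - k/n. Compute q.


Using the Sobolev embedding formula: 1/q = 1/p - k/n
1/q = 1/3 - 1/7 = 4/21
q = 1/(4/21) = 21/4 = 5.2500

5.2500


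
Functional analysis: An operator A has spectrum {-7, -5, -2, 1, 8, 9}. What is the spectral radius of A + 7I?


Spectrum of A + 7I = {0, 2, 5, 8, 15, 16}
Spectral radius = max |lambda| over the shifted spectrum
= max(0, 2, 5, 8, 15, 16) = 16

16


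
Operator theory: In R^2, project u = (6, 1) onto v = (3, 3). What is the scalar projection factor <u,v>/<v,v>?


Computing <u,v> = 6*3 + 1*3 = 21
Computing <v,v> = 3^2 + 3^2 = 18
Projection coefficient = 21/18 = 1.1667

1.1667


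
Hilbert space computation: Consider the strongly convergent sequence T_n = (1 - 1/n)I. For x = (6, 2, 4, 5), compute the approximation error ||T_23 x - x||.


T_23 x - x = (1 - 1/23)x - x = -x/23
||x|| = sqrt(81) = 9.0000
||T_23 x - x|| = ||x||/23 = 9.0000/23 = 0.3913

0.3913


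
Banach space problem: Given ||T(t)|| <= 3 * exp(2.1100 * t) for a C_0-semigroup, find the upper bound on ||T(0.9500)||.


||T(0.9500)|| <= 3 * exp(2.1100 * 0.9500)
= 3 * exp(2.0045)
= 3 * 7.4224
= 22.2671

22.2671


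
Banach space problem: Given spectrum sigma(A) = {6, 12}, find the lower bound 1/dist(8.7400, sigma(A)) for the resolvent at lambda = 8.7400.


dist(8.7400, {6, 12}) = min(|8.7400 - 6|, |8.7400 - 12|)
= min(2.7400, 3.2600) = 2.7400
Resolvent bound = 1/2.7400 = 0.3650

0.3650


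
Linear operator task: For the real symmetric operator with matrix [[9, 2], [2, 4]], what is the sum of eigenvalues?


For a self-adjoint (symmetric) matrix, the eigenvalues are real.
The sum of eigenvalues equals the trace of the matrix.
trace = 9 + 4 = 13

13


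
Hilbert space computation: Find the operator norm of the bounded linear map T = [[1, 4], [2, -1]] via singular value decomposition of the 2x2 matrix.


A^T A = [[5, 2], [2, 17]]
trace(A^T A) = 22, det(A^T A) = 81
discriminant = 22^2 - 4*81 = 160
Largest eigenvalue of A^T A = (trace + sqrt(disc))/2 = 17.3246
||T|| = sqrt(17.3246) = 4.1623

4.1623


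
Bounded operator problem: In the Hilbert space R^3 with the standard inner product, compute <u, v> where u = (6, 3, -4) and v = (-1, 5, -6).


Computing the standard inner product <u, v> = sum u_i * v_i
= 6*-1 + 3*5 + -4*-6
= -6 + 15 + 24
= 33

33


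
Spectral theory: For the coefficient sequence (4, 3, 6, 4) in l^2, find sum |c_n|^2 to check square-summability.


sum |c_n|^2 = 4^2 + 3^2 + 6^2 + 4^2
= 16 + 9 + 36 + 16
= 77

77


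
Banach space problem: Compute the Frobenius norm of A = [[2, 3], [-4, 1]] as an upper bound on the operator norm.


||A||_F^2 = sum a_ij^2
= 2^2 + 3^2 + (-4)^2 + 1^2
= 4 + 9 + 16 + 1 = 30
||A||_F = sqrt(30) = 5.4772

5.4772


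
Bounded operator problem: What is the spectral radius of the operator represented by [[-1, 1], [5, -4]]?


For a 2x2 matrix, eigenvalues satisfy lambda^2 - (trace)*lambda + det = 0
trace = -1 + -4 = -5
det = -1*-4 - 1*5 = -1
discriminant = (-5)^2 - 4*(-1) = 29
spectral radius = max |eigenvalue| = 5.1926

5.1926


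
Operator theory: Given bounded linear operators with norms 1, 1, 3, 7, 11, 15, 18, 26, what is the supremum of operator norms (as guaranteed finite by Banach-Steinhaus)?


By the Uniform Boundedness Principle, the supremum of norms is finite.
sup_k ||T_k|| = max(1, 1, 3, 7, 11, 15, 18, 26) = 26

26


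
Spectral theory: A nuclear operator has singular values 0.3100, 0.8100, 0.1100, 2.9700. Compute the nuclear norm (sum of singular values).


The nuclear norm is the sum of all singular values.
||T||_1 = 0.3100 + 0.8100 + 0.1100 + 2.9700
= 4.2000

4.2000


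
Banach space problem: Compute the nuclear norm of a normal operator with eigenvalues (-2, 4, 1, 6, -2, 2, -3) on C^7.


For a normal operator, singular values equal |eigenvalues|.
Trace norm = sum |lambda_i| = 2 + 4 + 1 + 6 + 2 + 2 + 3
= 20

20


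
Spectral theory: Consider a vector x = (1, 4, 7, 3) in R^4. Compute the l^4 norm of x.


The l^4 norm = (sum |x_i|^4)^(1/4)
Sum of 4th powers = 1 + 256 + 2401 + 81 = 2739
||x||_4 = (2739)^(1/4) = 7.2343

7.2343


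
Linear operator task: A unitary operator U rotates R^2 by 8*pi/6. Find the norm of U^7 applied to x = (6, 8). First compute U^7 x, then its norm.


U is a rotation by theta = 8*pi/6
U^7 = rotation by 7*theta = 56*pi/6 = 8*pi/6 (mod 2*pi)
cos(8*pi/6) = -0.5000, sin(8*pi/6) = -0.8660
U^7 x = (-0.5000 * 6 - -0.8660 * 8, -0.8660 * 6 + -0.5000 * 8)
= (3.9282, -9.1962)
||U^7 x|| = sqrt(3.9282^2 + (-9.1962)^2) = sqrt(100.0000) = 10.0000

10.0000


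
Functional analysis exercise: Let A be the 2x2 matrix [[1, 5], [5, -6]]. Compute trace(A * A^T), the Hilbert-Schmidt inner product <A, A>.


trace(A * A^T) = sum of squares of all entries
= 1^2 + 5^2 + 5^2 + (-6)^2
= 1 + 25 + 25 + 36
= 87

87


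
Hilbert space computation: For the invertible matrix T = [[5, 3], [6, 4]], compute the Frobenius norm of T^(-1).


det(T) = 5*4 - 3*6 = 2
T^(-1) = (1/2) * [[4, -3], [-6, 5]] = [[2.0000, -1.5000], [-3.0000, 2.5000]]
||T^(-1)||_F^2 = 2.0000^2 + (-1.5000)^2 + (-3.0000)^2 + 2.5000^2 = 21.5000
||T^(-1)||_F = sqrt(21.5000) = 4.6368

4.6368


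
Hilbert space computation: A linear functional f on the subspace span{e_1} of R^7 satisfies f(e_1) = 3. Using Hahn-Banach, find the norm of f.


The norm of f is given by ||f|| = sup_{||x||=1} |f(x)|.
On span{e_1}, ||e_1|| = 1, so ||f|| = |f(e_1)| / ||e_1||
= |3| / 1 = 3.0000

3.0000


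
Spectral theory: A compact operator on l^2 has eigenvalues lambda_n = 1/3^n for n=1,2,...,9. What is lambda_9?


The eigenvalue formula gives lambda_9 = 1/3^9
= 1/19683
= 5.0805e-05

5.0805e-05


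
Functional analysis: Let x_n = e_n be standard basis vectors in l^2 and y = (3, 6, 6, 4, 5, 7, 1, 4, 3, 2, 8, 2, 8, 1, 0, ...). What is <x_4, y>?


x_4 = e_4 is the standard basis vector with 1 in position 4.
<x_4, y> = y_4 = 4
As n -> infinity, <x_n, y> -> 0, confirming weak convergence of (x_n) to 0.

4


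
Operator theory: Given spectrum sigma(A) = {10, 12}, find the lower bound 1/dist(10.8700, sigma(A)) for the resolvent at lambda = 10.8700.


dist(10.8700, {10, 12}) = min(|10.8700 - 10|, |10.8700 - 12|)
= min(0.8700, 1.1300) = 0.8700
Resolvent bound = 1/0.8700 = 1.1494

1.1494


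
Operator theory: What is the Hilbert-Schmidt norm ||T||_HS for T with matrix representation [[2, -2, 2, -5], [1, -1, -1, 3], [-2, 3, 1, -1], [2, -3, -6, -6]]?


The Hilbert-Schmidt norm is sqrt(sum of squares of all entries).
Sum of squares = 2^2 + (-2)^2 + 2^2 + (-5)^2 + 1^2 + (-1)^2 + (-1)^2 + 3^2 + (-2)^2 + 3^2 + 1^2 + (-1)^2 + 2^2 + (-3)^2 + (-6)^2 + (-6)^2
= 4 + 4 + 4 + 25 + 1 + 1 + 1 + 9 + 4 + 9 + 1 + 1 + 4 + 9 + 36 + 36 = 149
||T||_HS = sqrt(149) = 12.2066

12.2066


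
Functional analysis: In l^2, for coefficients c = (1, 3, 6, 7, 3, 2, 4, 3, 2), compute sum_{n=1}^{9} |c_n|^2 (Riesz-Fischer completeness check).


sum |c_n|^2 = 1^2 + 3^2 + 6^2 + 7^2 + 3^2 + 2^2 + 4^2 + 3^2 + 2^2
= 1 + 9 + 36 + 49 + 9 + 4 + 16 + 9 + 4
= 137

137


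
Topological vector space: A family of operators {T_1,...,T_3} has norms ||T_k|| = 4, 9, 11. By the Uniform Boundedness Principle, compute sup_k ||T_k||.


By the Uniform Boundedness Principle, the supremum of norms is finite.
sup_k ||T_k|| = max(4, 9, 11) = 11

11


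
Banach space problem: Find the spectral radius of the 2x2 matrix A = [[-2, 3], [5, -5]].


For a 2x2 matrix, eigenvalues satisfy lambda^2 - (trace)*lambda + det = 0
trace = -2 + -5 = -7
det = -2*-5 - 3*5 = -5
discriminant = (-7)^2 - 4*(-5) = 69
spectral radius = max |eigenvalue| = 7.6533

7.6533


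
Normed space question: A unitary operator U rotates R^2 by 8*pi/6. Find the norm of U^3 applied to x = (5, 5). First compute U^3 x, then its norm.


U is a rotation by theta = 8*pi/6
U^3 = rotation by 3*theta = 24*pi/6 = 0*pi/6 (mod 2*pi)
cos(0*pi/6) = 1.0000, sin(0*pi/6) = 0.0000
U^3 x = (1.0000 * 5 - 0.0000 * 5, 0.0000 * 5 + 1.0000 * 5)
= (5.0000, 5.0000)
||U^3 x|| = sqrt(5.0000^2 + 5.0000^2) = sqrt(50.0000) = 7.0711

7.0711


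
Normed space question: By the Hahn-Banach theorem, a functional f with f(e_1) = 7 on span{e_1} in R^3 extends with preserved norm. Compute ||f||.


The norm of f is given by ||f|| = sup_{||x||=1} |f(x)|.
On span{e_1}, ||e_1|| = 1, so ||f|| = |f(e_1)| / ||e_1||
= |7| / 1 = 7.0000

7.0000


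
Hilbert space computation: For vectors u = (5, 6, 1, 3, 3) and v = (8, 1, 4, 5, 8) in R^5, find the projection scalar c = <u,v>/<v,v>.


Computing <u,v> = 5*8 + 6*1 + 1*4 + 3*5 + 3*8 = 89
Computing <v,v> = 8^2 + 1^2 + 4^2 + 5^2 + 8^2 = 170
Projection coefficient = 89/170 = 0.5235

0.5235


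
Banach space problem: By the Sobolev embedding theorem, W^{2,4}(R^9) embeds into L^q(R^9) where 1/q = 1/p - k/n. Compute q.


Using the Sobolev embedding formula: 1/q = 1/p - k/n
1/q = 1/4 - 2/9 = 1/36
q = 1/(1/36) = 36

36.0000


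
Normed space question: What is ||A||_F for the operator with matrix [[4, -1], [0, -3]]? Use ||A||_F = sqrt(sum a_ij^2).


||A||_F^2 = sum a_ij^2
= 4^2 + (-1)^2 + 0^2 + (-3)^2
= 16 + 1 + 0 + 9 = 26
||A||_F = sqrt(26) = 5.0990

5.0990


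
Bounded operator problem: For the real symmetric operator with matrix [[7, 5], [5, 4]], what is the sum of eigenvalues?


For a self-adjoint (symmetric) matrix, the eigenvalues are real.
The sum of eigenvalues equals the trace of the matrix.
trace = 7 + 4 = 11

11


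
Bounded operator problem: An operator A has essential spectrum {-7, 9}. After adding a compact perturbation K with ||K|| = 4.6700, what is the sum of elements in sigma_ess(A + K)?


By Weyl's theorem, the essential spectrum is invariant under compact perturbations.
sigma_ess(A + K) = sigma_ess(A) = {-7, 9}
Sum = -7 + 9 = 2

2


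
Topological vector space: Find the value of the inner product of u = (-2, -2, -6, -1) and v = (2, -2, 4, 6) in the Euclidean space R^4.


Computing the standard inner product <u, v> = sum u_i * v_i
= -2*2 + -2*-2 + -6*4 + -1*6
= -4 + 4 + -24 + -6
= -30

-30


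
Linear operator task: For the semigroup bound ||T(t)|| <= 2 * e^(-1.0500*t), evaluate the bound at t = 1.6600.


||T(1.6600)|| <= 2 * exp(-1.0500 * 1.6600)
= 2 * exp(-1.7430)
= 2 * 0.1750
= 0.3500

0.3500


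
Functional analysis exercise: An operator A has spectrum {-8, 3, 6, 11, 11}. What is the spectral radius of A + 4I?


Spectrum of A + 4I = {-4, 7, 10, 15, 15}
Spectral radius = max |lambda| over the shifted spectrum
= max(4, 7, 10, 15, 15) = 15

15


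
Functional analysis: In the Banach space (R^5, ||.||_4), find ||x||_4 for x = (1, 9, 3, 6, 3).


The l^4 norm = (sum |x_i|^4)^(1/4)
Sum of 4th powers = 1 + 6561 + 81 + 1296 + 81 = 8020
||x||_4 = (8020)^(1/4) = 9.4633

9.4633


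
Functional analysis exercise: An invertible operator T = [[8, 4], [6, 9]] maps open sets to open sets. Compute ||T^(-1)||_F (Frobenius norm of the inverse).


det(T) = 8*9 - 4*6 = 48
T^(-1) = (1/48) * [[9, -4], [-6, 8]] = [[0.1875, -0.0833], [-0.1250, 0.1667]]
||T^(-1)||_F^2 = 0.1875^2 + (-0.0833)^2 + (-0.1250)^2 + 0.1667^2 = 0.0855
||T^(-1)||_F = sqrt(0.0855) = 0.2924

0.2924


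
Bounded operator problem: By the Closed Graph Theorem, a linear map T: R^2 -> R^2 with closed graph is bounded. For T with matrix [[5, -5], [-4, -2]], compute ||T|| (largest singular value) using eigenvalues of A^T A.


A^T A = [[41, -17], [-17, 29]]
trace(A^T A) = 70, det(A^T A) = 900
discriminant = 70^2 - 4*900 = 1300
Largest eigenvalue of A^T A = (trace + sqrt(disc))/2 = 53.0278
||T|| = sqrt(53.0278) = 7.2820

7.2820


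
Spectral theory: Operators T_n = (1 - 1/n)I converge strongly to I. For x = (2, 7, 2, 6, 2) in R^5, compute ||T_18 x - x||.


T_18 x - x = (1 - 1/18)x - x = -x/18
||x|| = sqrt(97) = 9.8489
||T_18 x - x|| = ||x||/18 = 9.8489/18 = 0.5472

0.5472


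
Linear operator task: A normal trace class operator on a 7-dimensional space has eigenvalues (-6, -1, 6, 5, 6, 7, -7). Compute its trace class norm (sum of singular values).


For a normal operator, singular values equal |eigenvalues|.
Trace norm = sum |lambda_i| = 6 + 1 + 6 + 5 + 6 + 7 + 7
= 38

38


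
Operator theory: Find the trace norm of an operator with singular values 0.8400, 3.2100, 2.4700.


The nuclear norm is the sum of all singular values.
||T||_1 = 0.8400 + 3.2100 + 2.4700
= 6.5200

6.5200


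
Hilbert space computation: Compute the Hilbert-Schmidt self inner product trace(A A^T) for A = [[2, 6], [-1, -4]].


trace(A * A^T) = sum of squares of all entries
= 2^2 + 6^2 + (-1)^2 + (-4)^2
= 4 + 36 + 1 + 16
= 57

57


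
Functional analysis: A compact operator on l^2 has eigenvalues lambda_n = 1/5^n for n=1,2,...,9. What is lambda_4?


The eigenvalue formula gives lambda_4 = 1/5^4
= 1/625
= 0.0016

0.0016


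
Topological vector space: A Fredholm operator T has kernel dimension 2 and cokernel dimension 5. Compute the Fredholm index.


The Fredholm index is defined as ind(T) = dim(ker T) - dim(coker T)
= 2 - 5
= -3

-3


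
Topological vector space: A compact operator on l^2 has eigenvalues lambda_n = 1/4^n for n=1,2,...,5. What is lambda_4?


The eigenvalue formula gives lambda_4 = 1/4^4
= 1/256
= 0.0039

0.0039


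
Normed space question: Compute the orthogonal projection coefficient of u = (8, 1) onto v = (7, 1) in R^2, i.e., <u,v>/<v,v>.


Computing <u,v> = 8*7 + 1*1 = 57
Computing <v,v> = 7^2 + 1^2 = 50
Projection coefficient = 57/50 = 1.1400

1.1400


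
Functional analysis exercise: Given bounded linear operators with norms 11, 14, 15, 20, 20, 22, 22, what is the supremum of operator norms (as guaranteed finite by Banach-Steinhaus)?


By the Uniform Boundedness Principle, the supremum of norms is finite.
sup_k ||T_k|| = max(11, 14, 15, 20, 20, 22, 22) = 22

22


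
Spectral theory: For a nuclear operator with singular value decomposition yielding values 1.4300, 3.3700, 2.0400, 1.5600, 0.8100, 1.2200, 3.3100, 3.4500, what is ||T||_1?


The nuclear norm is the sum of all singular values.
||T||_1 = 1.4300 + 3.3700 + 2.0400 + 1.5600 + 0.8100 + 1.2200 + 3.3100 + 3.4500
= 17.1900

17.1900


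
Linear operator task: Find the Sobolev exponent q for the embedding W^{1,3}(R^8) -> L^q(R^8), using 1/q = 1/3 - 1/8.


Using the Sobolev embedding formula: 1/q = 1/p - k/n
1/q = 1/3 - 1/8 = 5/24
q = 1/(5/24) = 24/5 = 4.8000

4.8000


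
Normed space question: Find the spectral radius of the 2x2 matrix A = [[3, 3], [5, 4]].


For a 2x2 matrix, eigenvalues satisfy lambda^2 - (trace)*lambda + det = 0
trace = 3 + 4 = 7
det = 3*4 - 3*5 = -3
discriminant = 7^2 - 4*(-3) = 61
spectral radius = max |eigenvalue| = 7.4051

7.4051


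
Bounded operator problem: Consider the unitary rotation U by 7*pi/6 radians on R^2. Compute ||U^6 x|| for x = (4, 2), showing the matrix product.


U is a rotation by theta = 7*pi/6
U^6 = rotation by 6*theta = 42*pi/6 = 6*pi/6 (mod 2*pi)
cos(6*pi/6) = -1.0000, sin(6*pi/6) = 0.0000
U^6 x = (-1.0000 * 4 - 0.0000 * 2, 0.0000 * 4 + -1.0000 * 2)
= (-4.0000, -2.0000)
||U^6 x|| = sqrt((-4.0000)^2 + (-2.0000)^2) = sqrt(20.0000) = 4.4721

4.4721


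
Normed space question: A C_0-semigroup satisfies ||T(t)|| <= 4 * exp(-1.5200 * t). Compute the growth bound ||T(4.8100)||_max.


||T(4.8100)|| <= 4 * exp(-1.5200 * 4.8100)
= 4 * exp(-7.3112)
= 4 * 6.6801e-04
= 0.0027

0.0027


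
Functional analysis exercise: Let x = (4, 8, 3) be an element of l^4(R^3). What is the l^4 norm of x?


The l^4 norm = (sum |x_i|^4)^(1/4)
Sum of 4th powers = 256 + 4096 + 81 = 4433
||x||_4 = (4433)^(1/4) = 8.1597

8.1597


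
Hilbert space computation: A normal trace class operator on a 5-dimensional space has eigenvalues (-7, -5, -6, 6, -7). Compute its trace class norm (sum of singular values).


For a normal operator, singular values equal |eigenvalues|.
Trace norm = sum |lambda_i| = 7 + 5 + 6 + 6 + 7
= 31

31


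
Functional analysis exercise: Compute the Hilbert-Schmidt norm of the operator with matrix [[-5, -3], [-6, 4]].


The Hilbert-Schmidt norm is sqrt(sum of squares of all entries).
Sum of squares = (-5)^2 + (-3)^2 + (-6)^2 + 4^2
= 25 + 9 + 36 + 16 = 86
||T||_HS = sqrt(86) = 9.2736

9.2736


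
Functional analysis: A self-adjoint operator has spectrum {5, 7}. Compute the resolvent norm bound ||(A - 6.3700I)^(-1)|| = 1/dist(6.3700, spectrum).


dist(6.3700, {5, 7}) = min(|6.3700 - 5|, |6.3700 - 7|)
= min(1.3700, 0.6300) = 0.6300
Resolvent bound = 1/0.6300 = 1.5873

1.5873


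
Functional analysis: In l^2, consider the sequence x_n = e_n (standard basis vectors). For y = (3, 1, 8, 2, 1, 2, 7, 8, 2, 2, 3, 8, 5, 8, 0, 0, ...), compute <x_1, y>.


x_1 = e_1 is the standard basis vector with 1 in position 1.
<x_1, y> = y_1 = 3
As n -> infinity, <x_n, y> -> 0, confirming weak convergence of (x_n) to 0.

3


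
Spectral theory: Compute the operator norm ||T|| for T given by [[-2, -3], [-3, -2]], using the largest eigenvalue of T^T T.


A^T A = [[13, 12], [12, 13]]
trace(A^T A) = 26, det(A^T A) = 25
discriminant = 26^2 - 4*25 = 576
Largest eigenvalue of A^T A = (trace + sqrt(disc))/2 = 25.0000
||T|| = sqrt(25.0000) = 5.0000

5.0000


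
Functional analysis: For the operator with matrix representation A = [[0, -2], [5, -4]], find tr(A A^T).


trace(A * A^T) = sum of squares of all entries
= 0^2 + (-2)^2 + 5^2 + (-4)^2
= 0 + 4 + 25 + 16
= 45

45


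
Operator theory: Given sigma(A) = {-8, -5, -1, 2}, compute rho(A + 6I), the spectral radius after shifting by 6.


Spectrum of A + 6I = {-2, 1, 5, 8}
Spectral radius = max |lambda| over the shifted spectrum
= max(2, 1, 5, 8) = 8

8


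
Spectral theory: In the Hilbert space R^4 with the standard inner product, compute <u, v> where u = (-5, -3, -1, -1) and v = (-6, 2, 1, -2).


Computing the standard inner product <u, v> = sum u_i * v_i
= -5*-6 + -3*2 + -1*1 + -1*-2
= 30 + -6 + -1 + 2
= 25

25


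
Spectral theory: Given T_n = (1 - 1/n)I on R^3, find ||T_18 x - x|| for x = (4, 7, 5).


T_18 x - x = (1 - 1/18)x - x = -x/18
||x|| = sqrt(90) = 9.4868
||T_18 x - x|| = ||x||/18 = 9.4868/18 = 0.5270

0.5270


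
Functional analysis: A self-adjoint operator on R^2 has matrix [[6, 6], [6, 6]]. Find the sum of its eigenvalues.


For a self-adjoint (symmetric) matrix, the eigenvalues are real.
The sum of eigenvalues equals the trace of the matrix.
trace = 6 + 6 = 12

12


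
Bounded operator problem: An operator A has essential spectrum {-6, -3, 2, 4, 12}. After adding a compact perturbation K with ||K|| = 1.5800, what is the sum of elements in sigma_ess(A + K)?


By Weyl's theorem, the essential spectrum is invariant under compact perturbations.
sigma_ess(A + K) = sigma_ess(A) = {-6, -3, 2, 4, 12}
Sum = -6 + -3 + 2 + 4 + 12 = 9

9


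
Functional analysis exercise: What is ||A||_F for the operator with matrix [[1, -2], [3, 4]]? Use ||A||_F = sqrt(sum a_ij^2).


||A||_F^2 = sum a_ij^2
= 1^2 + (-2)^2 + 3^2 + 4^2
= 1 + 4 + 9 + 16 = 30
||A||_F = sqrt(30) = 5.4772

5.4772


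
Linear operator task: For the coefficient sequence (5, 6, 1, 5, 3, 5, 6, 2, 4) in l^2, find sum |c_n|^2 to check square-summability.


sum |c_n|^2 = 5^2 + 6^2 + 1^2 + 5^2 + 3^2 + 5^2 + 6^2 + 2^2 + 4^2
= 25 + 36 + 1 + 25 + 9 + 25 + 36 + 4 + 16
= 177

177


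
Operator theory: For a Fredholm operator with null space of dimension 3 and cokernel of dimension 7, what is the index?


The Fredholm index is defined as ind(T) = dim(ker T) - dim(coker T)
= 3 - 7
= -4

-4


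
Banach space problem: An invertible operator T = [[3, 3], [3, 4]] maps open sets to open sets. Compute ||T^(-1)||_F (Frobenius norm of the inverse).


det(T) = 3*4 - 3*3 = 3
T^(-1) = (1/3) * [[4, -3], [-3, 3]] = [[1.3333, -1.0000], [-1.0000, 1.0000]]
||T^(-1)||_F^2 = 1.3333^2 + (-1.0000)^2 + (-1.0000)^2 + 1.0000^2 = 4.7778
||T^(-1)||_F = sqrt(4.7778) = 2.1858

2.1858


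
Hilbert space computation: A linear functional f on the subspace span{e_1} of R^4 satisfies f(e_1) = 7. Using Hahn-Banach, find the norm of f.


The norm of f is given by ||f|| = sup_{||x||=1} |f(x)|.
On span{e_1}, ||e_1|| = 1, so ||f|| = |f(e_1)| / ||e_1||
= |7| / 1 = 7.0000

7.0000


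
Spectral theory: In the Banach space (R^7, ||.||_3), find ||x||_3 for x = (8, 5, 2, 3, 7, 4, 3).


The l^3 norm = (sum |x_i|^3)^(1/3)
Sum of 3th powers = 512 + 125 + 8 + 27 + 343 + 64 + 27 = 1106
||x||_3 = (1106)^(1/3) = 10.3415

10.3415


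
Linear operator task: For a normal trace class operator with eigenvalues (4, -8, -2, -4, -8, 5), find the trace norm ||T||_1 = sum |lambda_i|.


For a normal operator, singular values equal |eigenvalues|.
Trace norm = sum |lambda_i| = 4 + 8 + 2 + 4 + 8 + 5
= 31

31


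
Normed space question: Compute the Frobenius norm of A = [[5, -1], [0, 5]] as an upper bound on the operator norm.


||A||_F^2 = sum a_ij^2
= 5^2 + (-1)^2 + 0^2 + 5^2
= 25 + 1 + 0 + 25 = 51
||A||_F = sqrt(51) = 7.1414

7.1414


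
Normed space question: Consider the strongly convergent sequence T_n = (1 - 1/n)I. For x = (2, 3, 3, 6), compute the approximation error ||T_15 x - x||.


T_15 x - x = (1 - 1/15)x - x = -x/15
||x|| = sqrt(58) = 7.6158
||T_15 x - x|| = ||x||/15 = 7.6158/15 = 0.5077

0.5077


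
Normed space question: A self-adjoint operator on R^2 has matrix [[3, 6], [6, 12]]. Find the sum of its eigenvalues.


For a self-adjoint (symmetric) matrix, the eigenvalues are real.
The sum of eigenvalues equals the trace of the matrix.
trace = 3 + 12 = 15

15


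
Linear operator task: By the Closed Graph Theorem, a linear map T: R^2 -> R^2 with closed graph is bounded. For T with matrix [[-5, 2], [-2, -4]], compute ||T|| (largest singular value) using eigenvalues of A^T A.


A^T A = [[29, -2], [-2, 20]]
trace(A^T A) = 49, det(A^T A) = 576
discriminant = 49^2 - 4*576 = 97
Largest eigenvalue of A^T A = (trace + sqrt(disc))/2 = 29.4244
||T|| = sqrt(29.4244) = 5.4244

5.4244


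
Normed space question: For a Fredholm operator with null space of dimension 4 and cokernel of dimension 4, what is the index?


The Fredholm index is defined as ind(T) = dim(ker T) - dim(coker T)
= 4 - 4
= 0

0


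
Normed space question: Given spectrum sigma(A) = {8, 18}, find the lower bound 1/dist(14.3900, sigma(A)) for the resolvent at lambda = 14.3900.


dist(14.3900, {8, 18}) = min(|14.3900 - 8|, |14.3900 - 18|)
= min(6.3900, 3.6100) = 3.6100
Resolvent bound = 1/3.6100 = 0.2770

0.2770


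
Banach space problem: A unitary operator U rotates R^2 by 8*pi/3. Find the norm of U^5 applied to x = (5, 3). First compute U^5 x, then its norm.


U is a rotation by theta = 8*pi/3
U^5 = rotation by 5*theta = 40*pi/3 = 4*pi/3 (mod 2*pi)
cos(4*pi/3) = -0.5000, sin(4*pi/3) = -0.8660
U^5 x = (-0.5000 * 5 - -0.8660 * 3, -0.8660 * 5 + -0.5000 * 3)
= (0.0981, -5.8301)
||U^5 x|| = sqrt(0.0981^2 + (-5.8301)^2) = sqrt(34.0000) = 5.8310

5.8310
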